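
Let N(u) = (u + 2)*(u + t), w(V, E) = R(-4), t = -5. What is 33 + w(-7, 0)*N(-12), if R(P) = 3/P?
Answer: -189/2 ≈ -94.500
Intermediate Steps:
w(V, E) = -3/4 (w(V, E) = 3/(-4) = 3*(-1/4) = -3/4)
N(u) = (-5 + u)*(2 + u) (N(u) = (u + 2)*(u - 5) = (2 + u)*(-5 + u) = (-5 + u)*(2 + u))
33 + w(-7, 0)*N(-12) = 33 - 3*(-10 + (-12)**2 - 3*(-12))/4 = 33 - 3*(-10 + 144 + 36)/4 = 33 - 3/4*170 = 33 - 255/2 = -189/2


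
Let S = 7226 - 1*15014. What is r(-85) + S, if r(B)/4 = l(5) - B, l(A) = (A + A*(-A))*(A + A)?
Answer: -8248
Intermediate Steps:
l(A) = 2*A*(A - A²) (l(A) = (A - A²)*(2*A) = 2*A*(A - A²))
r(B) = -800 - 4*B (r(B) = 4*(2*5²*(1 - 1*5) - B) = 4*(2*25*(1 - 5) - B) = 4*(2*25*(-4) - B) = 4*(-200 - B) = -800 - 4*B)
S = -7788 (S = 7226 - 15014 = -7788)
r(-85) + S = (-800 - 4*(-85)) - 7788 = (-800 + 340) - 7788 = -460 - 7788 = -8248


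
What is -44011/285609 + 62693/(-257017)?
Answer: -29217260224/73406368353 ≈ -0.39802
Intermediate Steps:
-44011/285609 + 62693/(-257017) = -44011*1/285609 + 62693*(-1/257017) = -44011/285609 - 62693/257017 = -29217260224/73406368353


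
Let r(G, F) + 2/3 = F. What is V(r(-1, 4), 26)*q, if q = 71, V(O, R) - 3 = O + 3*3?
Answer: 3266/3 ≈ 1088.7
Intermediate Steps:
r(G, F) = -⅔ + F
V(O, R) = 12 + O (V(O, R) = 3 + (O + 3*3) = 3 + (O + 9) = 3 + (9 + O) = 12 + O)
V(r(-1, 4), 26)*q = (12 + (-⅔ + 4))*71 = (12 + 10/3)*71 = (46/3)*71 = 3266/3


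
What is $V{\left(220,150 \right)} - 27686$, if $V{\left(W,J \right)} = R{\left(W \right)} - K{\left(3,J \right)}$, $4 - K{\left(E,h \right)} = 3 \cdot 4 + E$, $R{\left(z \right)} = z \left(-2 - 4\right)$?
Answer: $-28995$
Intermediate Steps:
$R{\left(z \right)} = - 6 z$ ($R{\left(z \right)} = z \left(-6\right) = - 6 z$)
$K{\left(E,h \right)} = -8 - E$ ($K{\left(E,h \right)} = 4 - \left(3 \cdot 4 + E\right) = 4 - \left(12 + E\right) = -8 - E$)
$V{\left(W,J \right)} = 11 - 6 W$ ($V{\left(W,J \right)} = - 6 W - \left(-8 - 3\right) = - 6 W - -11 = - 6 W + 11 = 11 - 6 W$)
$V{\left(220,150 \right)} - 27686 = \left(11 - 1320\right) - 27686 = -1309 - 27686 = -28995$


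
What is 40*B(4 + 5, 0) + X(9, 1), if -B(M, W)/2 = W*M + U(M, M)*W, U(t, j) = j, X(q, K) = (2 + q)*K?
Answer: 11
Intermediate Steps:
X(q, K) = K*(2 + q)
B(M, W) = -4*M*W (B(M, W) = -2*(W*M + M*W) = -2*(M*W + M*W) = -4*M*W)
40*B(4 + 5, 0) + X(9, 1) = 40*(-4*(4 + 5)*0) + 1*(2 + 9) = 40*(-4*9*0) + 1*11 = 40*0 + 11 = 0 + 11 = 11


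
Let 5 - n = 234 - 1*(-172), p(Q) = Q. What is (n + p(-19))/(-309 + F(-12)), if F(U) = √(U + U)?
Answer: 8652/6367 + 56*I*√6/6367 ≈ 1.3589 + 0.021544*I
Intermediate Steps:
F(U) = √2*√U (F(U) = √(2*U) = √2*√U)
n = -401 (n = 5 - (234 - 1*(-172)) = 5 - (234 + 172) = 5 - 1*406 = 5 - 406 = -401)
(n + p(-19))/(-309 + F(-12)) = (-401 - 19)/(-309 + √2*√(-12)) = -420/(-309 + √2*(2*I*√3)) = -420/(-309 + 2*I*√6)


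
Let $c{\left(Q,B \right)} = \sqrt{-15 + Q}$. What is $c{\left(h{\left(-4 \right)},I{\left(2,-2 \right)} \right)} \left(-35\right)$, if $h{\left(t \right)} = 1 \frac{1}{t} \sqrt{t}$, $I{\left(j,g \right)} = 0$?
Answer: $- \frac{35 \sqrt{-60 - 2 i}}{2} \approx -2.2589 + 135.57 i$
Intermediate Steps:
$h{\left(t \right)} = \frac{1}{\sqrt{t}}$ ($h{\left(t \right)} = \frac{\sqrt{t}}{t} = \frac{1}{\sqrt{t}}$)
$c{\left(h{\left(-4 \right)},I{\left(2,-2 \right)} \right)} \left(-35\right) = \sqrt{-15 + \frac{1}{\sqrt{-4}}} \left(-35\right) = \sqrt{-15 - \frac{i}{2}} \left(-35\right) = - 35 \sqrt{-15 - \frac{i}{2}}$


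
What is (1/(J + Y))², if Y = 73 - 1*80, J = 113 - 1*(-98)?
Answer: 1/41616 ≈ 2.4029e-5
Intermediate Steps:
J = 211 (J = 113 + 98 = 211)
Y = -7 (Y = 73 - 80 = -7)
(1/(J + Y))² = (1/(211 - 7))² = (1/204)² = 1/41616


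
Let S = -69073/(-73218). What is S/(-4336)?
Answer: -69073/317473248 ≈ -0.00021757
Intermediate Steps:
S = 69073/73218 (S = -69073*(-1/73218) = 69073/73218 ≈ 0.94339)
S/(-4336) = (69073/73218)/(-4336) = (69073/73218)*(-1/4336) = -69073/317473248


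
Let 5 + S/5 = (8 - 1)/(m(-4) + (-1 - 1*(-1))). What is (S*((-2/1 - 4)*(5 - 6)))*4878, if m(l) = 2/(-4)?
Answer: -2780460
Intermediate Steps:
m(l) = -1/2 (m(l) = 2*(-1/4) = -1/2)
S = -95 (S = -25 + 5*((8 - 1)/(-1/2 + (-1 - 1*(-1)))) = -25 + 5*(7/(-1/2 + (-1 + 1))) = -25 + 5*(7/(-1/2 + 0)) = -25 + 5*(7/(-1/2)) = -25 + 5*(7*(-2)) = -25 + 5*(-14) = -25 - 70 = -95)
(S*((-2/1 - 4)*(5 - 6)))*4878 = -95*(-2/1 - 4)*(5 - 6)*4878 = -95*(-2*1 - 4)*(-1)*4878 = -95*(-2 - 4)*(-1)*4878 = -(-570)*(-1)*4878 = -95*6*4878 = -570*4878 = -2780460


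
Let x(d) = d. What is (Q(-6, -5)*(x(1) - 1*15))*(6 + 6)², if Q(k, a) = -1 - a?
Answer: -8064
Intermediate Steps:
(Q(-6, -5)*(x(1) - 1*15))*(6 + 6)² = ((-1 - 1*(-5))*(1 - 1*15))*(6 + 6)² = ((-1 + 5)*(1 - 15))*12² = (4*(-14))*144 = -56*144 = -8064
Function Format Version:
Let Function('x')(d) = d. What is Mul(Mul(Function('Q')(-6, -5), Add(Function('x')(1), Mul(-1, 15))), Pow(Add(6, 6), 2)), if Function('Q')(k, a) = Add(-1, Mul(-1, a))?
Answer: -8064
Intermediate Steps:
Mul(Mul(Function('Q')(-6, -5), Add(Function('x')(1), Mul(-1, 15))), Pow(Add(6, 6), 2)) = Mul(Mul(Add(-1, Mul(-1, -5)), Add(1, Mul(-1, 15))), Pow(Add(6, 6), 2)) = Mul(Mul(Add(-1, 5), Add(1, -15)), Pow(12, 2)) = Mul(Mul(4, -14), 144) = Mul(-56, 144) = -8064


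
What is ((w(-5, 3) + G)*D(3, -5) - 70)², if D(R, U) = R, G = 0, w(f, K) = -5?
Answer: 7225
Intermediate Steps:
((w(-5, 3) + G)*D(3, -5) - 70)² = ((-5 + 0)*3 - 70)² = (-5*3 - 70)² = (-15 - 70)² = (-85)² = 7225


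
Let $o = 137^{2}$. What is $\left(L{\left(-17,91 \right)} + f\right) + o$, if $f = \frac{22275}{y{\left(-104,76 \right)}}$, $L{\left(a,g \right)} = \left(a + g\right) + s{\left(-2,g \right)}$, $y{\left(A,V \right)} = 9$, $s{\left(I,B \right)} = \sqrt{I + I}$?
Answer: $21318 + 2 i \approx 21318.0 + 2.0 i$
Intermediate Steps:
$s{\left(I,B \right)} = \sqrt{2} \sqrt{I}$ ($s{\left(I,B \right)} = \sqrt{2 I} = \sqrt{2} \sqrt{I}$)
$L{\left(a,g \right)} = a + g + 2 i$ ($L{\left(a,g \right)} = \left(a + g\right) + \sqrt{2} \sqrt{-2} = \left(a + g\right) + \sqrt{2} i \sqrt{2} = \left(a + g\right) + 2 i = a + g + 2 i$)
$f = 2475$ ($f = \frac{22275}{9} = 22275 \cdot \frac{1}{9} = 2475$)
$o = 18769$
$\left(L{\left(-17,91 \right)} + f\right) + o = \left(\left(-17 + 91 + 2 i\right) + 2475\right) + 18769 = \left(\left(74 + 2 i\right) + 2475\right) + 18769 = \left(2549 + 2 i\right) + 18769 = 21318 + 2 i$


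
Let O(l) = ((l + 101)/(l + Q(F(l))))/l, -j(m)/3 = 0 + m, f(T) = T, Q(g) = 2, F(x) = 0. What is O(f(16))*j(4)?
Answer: -39/8 ≈ -4.8750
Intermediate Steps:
j(m) = -3*m (j(m) = -3*(0 + m) = -3*m)
O(l) = (101 + l)/(l*(2 + l)) (O(l) = ((l + 101)/(l + 2))/l = ((101 + l)/(2 + l))/l = (101 + l)/(l*(2 + l)))
O(f(16))*j(4) = ((101 + 16)/(16*(2 + 16)))*(-3*4) = ((1/16)*117/18)*(-12) = ((1/16)*(1/18)*117)*(-12) = (13/32)*(-12) = -39/8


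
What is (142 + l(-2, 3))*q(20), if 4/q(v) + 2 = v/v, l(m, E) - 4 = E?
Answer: -596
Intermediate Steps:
l(m, E) = 4 + E
q(v) = -4 (q(v) = 4/(-2 + v/v) = 4/(-2 + 1) = 4/(-1) = 4*(-1) = -4)
(142 + l(-2, 3))*q(20) = (142 + (4 + 3))*(-4) = (142 + 7)*(-4) = 149*(-4) = -596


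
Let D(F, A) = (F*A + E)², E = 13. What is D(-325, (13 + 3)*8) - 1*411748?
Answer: 1729066821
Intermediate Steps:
D(F, A) = (13 + A*F)² (D(F, A) = (F*A + 13)² = (A*F + 13)² = (13 + A*F)²)
D(-325, (13 + 3)*8) - 1*411748 = (13 + ((13 + 3)*8)*(-325))² - 1*411748 = (13 + (16*8)*(-325))² - 411748 = (13 + 128*(-325))² - 411748 = (13 - 41600)² - 411748 = (-41587)² - 411748 = 1729478569 - 411748 = 1729066821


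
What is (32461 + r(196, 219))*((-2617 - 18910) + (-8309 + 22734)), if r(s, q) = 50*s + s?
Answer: -301529614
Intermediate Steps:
r(s, q) = 51*s
(32461 + r(196, 219))*((-2617 - 18910) + (-8309 + 22734)) = (32461 + 51*196)*((-2617 - 18910) + (-8309 + 22734)) = (32461 + 9996)*(-21527 + 14425) = 42457*(-7102) = -301529614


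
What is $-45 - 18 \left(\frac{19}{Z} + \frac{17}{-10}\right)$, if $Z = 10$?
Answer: $- \frac{243}{5} \approx -48.6$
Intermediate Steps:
$-45 - 18 \left(\frac{19}{Z} + \frac{17}{-10}\right) = -45 - 18 \left(\frac{19}{10} + \frac{17}{-10}\right) = -45 - 18 \left(19 \cdot \frac{1}{10} + 17 \left(- \frac{1}{10}\right)\right) = -45 - 18 \left(\frac{19}{10} - \frac{17}{10}\right) = -45 - \frac{18}{5} = - \frac{243}{5}$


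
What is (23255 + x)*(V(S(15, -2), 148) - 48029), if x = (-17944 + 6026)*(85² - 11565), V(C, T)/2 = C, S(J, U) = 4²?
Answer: -2483718757875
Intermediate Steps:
S(J, U) = 16
V(C, T) = 2*C
x = 51724120 (x = -11918*(7225 - 11565) = -11918*(-4340) = 51724120)
(23255 + x)*(V(S(15, -2), 148) - 48029) = (23255 + 51724120)*(2*16 - 48029) = 51747375*(32 - 48029) = 51747375*(-47997) = -2483718757875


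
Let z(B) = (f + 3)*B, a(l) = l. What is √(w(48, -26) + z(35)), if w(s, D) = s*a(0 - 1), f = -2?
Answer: I*√13 ≈ 3.6056*I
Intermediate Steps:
z(B) = B (z(B) = (-2 + 3)*B = 1*B = B)
w(s, D) = -s (w(s, D) = s*(0 - 1) = s*(-1) = -s)
√(w(48, -26) + z(35)) = √(-1*48 + 35) = √(-48 + 35) = √(-13) = I*√13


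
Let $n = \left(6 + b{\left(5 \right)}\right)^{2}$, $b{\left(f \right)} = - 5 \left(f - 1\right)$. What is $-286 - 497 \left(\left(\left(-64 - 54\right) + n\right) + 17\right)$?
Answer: $-47501$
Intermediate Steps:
$b{\left(f \right)} = 5 - 5 f$ ($b{\left(f \right)} = - 5 \left(-1 + f\right) = 5 - 5 f$)
$n = 196$ ($n = \left(6 + \left(5 - 25\right)\right)^{2} = \left(6 - 20\right)^{2} = \left(-14\right)^{2} = 196$)
$-286 - 497 \left(\left(\left(-64 - 54\right) + n\right) + 17\right) = -286 - 497 \left(\left(\left(-64 - 54\right) + 196\right) + 17\right) = -286 - 497 \left(\left(-118 + 196\right) + 17\right) = -286 - 497 \left(78 + 17\right) = -286 - 47215 = -47501$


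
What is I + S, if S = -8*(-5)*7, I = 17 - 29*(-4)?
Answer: 413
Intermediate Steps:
I = 133 (I = 17 + 116 = 133)
S = 280 (S = 40*7 = 280)
I + S = 133 + 280 = 413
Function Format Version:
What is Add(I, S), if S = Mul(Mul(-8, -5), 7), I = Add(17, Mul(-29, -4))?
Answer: 413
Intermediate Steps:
I = 133 (I = Add(17, 116) = 133)
S = 280 (S = Mul(40, 7) = 280)
Add(I, S) = Add(133, 280) = 413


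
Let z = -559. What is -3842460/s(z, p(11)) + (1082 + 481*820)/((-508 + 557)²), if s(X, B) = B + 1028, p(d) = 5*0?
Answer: -2204792601/617057 ≈ -3573.1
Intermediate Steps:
p(d) = 0
s(X, B) = 1028 + B
-3842460/s(z, p(11)) + (1082 + 481*820)/((-508 + 557)²) = -3842460/(1028 + 0) + (1082 + 481*820)/((-508 + 557)²) = -3842460/1028 + (1082 + 394420)/(49²) = -3842460*1/1028 + 395502/2401 = -960615/257 + 395502*(1/2401) = -960615/257 + 395502/2401 = -2204792601/617057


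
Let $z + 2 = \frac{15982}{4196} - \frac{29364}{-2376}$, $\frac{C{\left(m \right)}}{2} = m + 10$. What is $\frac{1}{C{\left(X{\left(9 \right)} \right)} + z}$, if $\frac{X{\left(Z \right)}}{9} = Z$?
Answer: $\frac{103851}{20372186} \approx 0.0050977$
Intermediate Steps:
$X{\left(Z \right)} = 9 Z$
$C{\left(m \right)} = 20 + 2 m$ ($C{\left(m \right)} = 2 \left(m + 10\right) = 2 \left(10 + m\right) = 20 + 2 m$)
$z = \frac{1471304}{103851}$ ($z = -2 + \left(\frac{15982}{4196} - \frac{29364}{-2376}\right) = -2 + \left(15982 \cdot \frac{1}{4196} - - \frac{2447}{198}\right) = -2 + \left(\frac{7991}{2098} + \frac{2447}{198}\right) = -2 + \frac{1679006}{103851} = \frac{1471304}{103851} \approx 14.167$)
$\frac{1}{C{\left(X{\left(9 \right)} \right)} + z} = \frac{1}{\left(20 + 2 \cdot 9 \cdot 9\right) + \frac{1471304}{103851}} = \frac{1}{\left(20 + 2 \cdot 81\right) + \frac{1471304}{103851}} = \frac{1}{\left(20 + 162\right) + \frac{1471304}{103851}} = \frac{1}{182 + \frac{1471304}{103851}} = \frac{1}{\frac{20372186}{103851}} = \frac{103851}{20372186}$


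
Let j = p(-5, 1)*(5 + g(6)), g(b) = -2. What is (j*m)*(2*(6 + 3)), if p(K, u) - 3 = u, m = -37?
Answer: -7992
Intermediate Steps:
p(K, u) = 3 + u
j = 12 (j = (3 + 1)*(5 - 2) = 4*3 = 12)
(j*m)*(2*(6 + 3)) = (12*(-37))*(2*(6 + 3)) = -888*9 = -444*18 = -7992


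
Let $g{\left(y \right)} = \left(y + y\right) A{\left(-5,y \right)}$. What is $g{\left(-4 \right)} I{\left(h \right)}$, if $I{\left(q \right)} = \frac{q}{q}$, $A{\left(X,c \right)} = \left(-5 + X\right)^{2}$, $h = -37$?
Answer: $-800$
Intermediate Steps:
$g{\left(y \right)} = 200 y$ ($g{\left(y \right)} = \left(y + y\right) \left(-5 - 5\right)^{2} = 2 y \left(-10\right)^{2} = 2 y 100 = 200 y$)
$I{\left(q \right)} = 1$
$g{\left(-4 \right)} I{\left(h \right)} = 200 \left(-4\right) 1 = \left(-800\right) 1 = -800$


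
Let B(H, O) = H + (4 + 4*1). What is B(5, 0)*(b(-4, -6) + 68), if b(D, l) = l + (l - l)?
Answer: 806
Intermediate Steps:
B(H, O) = 8 + H (B(H, O) = H + (4 + 4) = H + 8 = 8 + H)
b(D, l) = l (b(D, l) = l + 0 = l)
B(5, 0)*(b(-4, -6) + 68) = (8 + 5)*(-6 + 68) = 13*62 = 806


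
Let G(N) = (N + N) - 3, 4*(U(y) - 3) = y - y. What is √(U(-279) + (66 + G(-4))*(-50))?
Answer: I*√2747 ≈ 52.412*I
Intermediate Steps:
U(y) = 3 (U(y) = 3 + (y - y)/4 = 3 + (¼)*0 = 3 + 0 = 3)
G(N) = -3 + 2*N (G(N) = 2*N - 3 = -3 + 2*N)
√(U(-279) + (66 + G(-4))*(-50)) = √(3 + (66 + (-3 + 2*(-4)))*(-50)) = √(3 + (66 + (-3 - 8))*(-50)) = √(3 + (66 - 11)*(-50)) = √(3 + 55*(-50)) = √(3 - 2750) = √(-2747) = I*√2747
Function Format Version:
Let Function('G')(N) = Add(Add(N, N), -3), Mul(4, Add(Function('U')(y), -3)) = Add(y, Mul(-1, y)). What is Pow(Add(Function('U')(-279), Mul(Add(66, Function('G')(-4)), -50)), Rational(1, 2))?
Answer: Mul(I, Pow(2747, Rational(1, 2))) ≈ Mul(52.412, I)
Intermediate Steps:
Function('U')(y) = 3 (Function('U')(y) = Add(3, Mul(Rational(1, 4), Add(y, Mul(-1, y)))) = Add(3, Mul(Rational(1, 4), 0)) = Add(3, 0) = 3)
Function('G')(N) = Add(-3, Mul(2, N)) (Function('G')(N) = Add(Mul(2, N), -3) = Add(-3, Mul(2, N)))
Pow(Add(Function('U')(-279), Mul(Add(66, Function('G')(-4)), -50)), Rational(1, 2)) = Pow(Add(3, Mul(Add(66, Add(-3, Mul(2, -4))), -50)), Rational(1, 2)) = Pow(Add(3, Mul(Add(66, Add(-3, -8)), -50)), Rational(1, 2)) = Pow(Add(3, Mul(Add(66, -11), -50)), Rational(1, 2)) = Pow(Add(3, Mul(55, -50)), Rational(1, 2)) = Pow(Add(3, -2750), Rational(1, 2)) = Pow(-2747, Rational(1, 2)) = Mul(I, Pow(2747, Rational(1, 2)))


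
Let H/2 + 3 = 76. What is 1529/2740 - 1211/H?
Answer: -1547453/200020 ≈ -7.7365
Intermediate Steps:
H = 146 (H = -6 + 2*76 = -6 + 152 = 146)
1529/2740 - 1211/H = 1529/2740 - 1211/146 = -1547453/200020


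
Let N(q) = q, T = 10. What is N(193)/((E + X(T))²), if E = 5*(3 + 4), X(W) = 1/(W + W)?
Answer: 77200/491401 ≈ 0.15710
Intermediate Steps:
X(W) = 1/(2*W)
E = 35 (E = 5*7 = 35)
N(193)/((E + X(T))²) = 193/((35 + (½)/10)²) = 193/((35 + (½)*(⅒))²) = 193/((35 + 1/20)²) = 193/((701/20)²) = 193/(491401/400) = 193*(400/491401) = 77200/491401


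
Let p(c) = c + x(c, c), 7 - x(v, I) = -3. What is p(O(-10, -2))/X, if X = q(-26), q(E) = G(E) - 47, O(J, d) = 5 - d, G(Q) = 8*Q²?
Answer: 17/5361 ≈ 0.0031710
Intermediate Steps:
x(v, I) = 10 (x(v, I) = 7 - 1*(-3) = 7 + 3 = 10)
q(E) = -47 + 8*E² (q(E) = 8*E² - 47 = -47 + 8*E²)
X = 5361 (X = -47 + 8*(-26)² = -47 + 8*676 = -47 + 5408 = 5361)
p(c) = 10 + c (p(c) = c + 10 = 10 + c)
p(O(-10, -2))/X = (10 + (5 - 1*(-2)))/5361 = (10 + (5 + 2))*(1/5361) = (10 + 7)*(1/5361) = 17*(1/5361) = 17/5361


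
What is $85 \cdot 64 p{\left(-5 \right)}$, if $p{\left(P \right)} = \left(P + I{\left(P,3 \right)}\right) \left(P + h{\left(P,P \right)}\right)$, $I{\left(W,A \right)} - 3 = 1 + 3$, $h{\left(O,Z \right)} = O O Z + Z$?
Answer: $-1468800$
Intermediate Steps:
$h{\left(O,Z \right)} = Z + Z O^{2}$ ($h{\left(O,Z \right)} = O^{2} Z + Z = Z O^{2} + Z = Z + Z O^{2}$)
$I{\left(W,A \right)} = 7$ ($I{\left(W,A \right)} = 3 + \left(1 + 3\right) = 3 + 4 = 7$)
$p{\left(P \right)} = \left(7 + P\right) \left(P + P \left(1 + P^{2}\right)\right)$ ($p{\left(P \right)} = \left(P + 7\right) \left(P + P \left(1 + P^{2}\right)\right) = \left(7 + P\right) \left(P + P \left(1 + P^{2}\right)\right)$)
$85 \cdot 64 p{\left(-5 \right)} = 85 \cdot 64 \left(- 5 \left(14 + \left(-5\right)^{3} + 2 \left(-5\right) + 7 \left(-5\right)^{2}\right)\right) = 5440 \left(- 5 \left(14 - 125 - 10 + 7 \cdot 25\right)\right) = 5440 \left(- 5 \left(14 - 125 - 10 + 175\right)\right) = 5440 \left(\left(-5\right) 54\right) = 5440 \left(-270\right) = -1468800$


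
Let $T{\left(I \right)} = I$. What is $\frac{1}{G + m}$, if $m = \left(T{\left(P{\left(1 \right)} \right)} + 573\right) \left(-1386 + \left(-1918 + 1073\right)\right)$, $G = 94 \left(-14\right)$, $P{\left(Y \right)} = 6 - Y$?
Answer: $- \frac{1}{1290834} \approx -7.7469 \cdot 10^{-7}$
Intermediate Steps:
$G = -1316$
$m = -1289518$ ($m = \left(\left(6 - 1\right) + 573\right) \left(-1386 + \left(-1918 + 1073\right)\right) = \left(\left(6 - 1\right) + 573\right) \left(-1386 - 845\right) = \left(5 + 573\right) \left(-2231\right) = 578 \left(-2231\right) = -1289518$)
$\frac{1}{G + m} = \frac{1}{-1316 - 1289518} = \frac{1}{-1290834} = - \frac{1}{1290834}$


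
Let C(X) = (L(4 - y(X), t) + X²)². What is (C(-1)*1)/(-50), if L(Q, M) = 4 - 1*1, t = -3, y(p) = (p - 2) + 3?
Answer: -8/25 ≈ -0.32000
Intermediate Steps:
y(p) = 1 + p (y(p) = (-2 + p) + 3 = 1 + p)
L(Q, M) = 3 (L(Q, M) = 4 - 1 = 3)
C(X) = (3 + X²)²
(C(-1)*1)/(-50) = ((3 + (-1)²)²*1)/(-50) = -(3 + 1)²/50 = -4²/50 = -8/25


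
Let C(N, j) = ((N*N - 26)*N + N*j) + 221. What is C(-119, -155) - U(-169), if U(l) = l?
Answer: -1663230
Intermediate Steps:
C(N, j) = 221 + N*j + N*(-26 + N²) (C(N, j) = ((N² - 26)*N + N*j) + 221 = ((-26 + N²)*N + N*j) + 221 = (N*(-26 + N²) + N*j) + 221 = (N*j + N*(-26 + N²)) + 221 = 221 + N*j + N*(-26 + N²))
C(-119, -155) - U(-169) = (221 + (-119)³ - 26*(-119) - 119*(-155)) - 1*(-169) = (221 - 1685159 + 3094 + 18445) + 169 = -1663399 + 169 = -1663230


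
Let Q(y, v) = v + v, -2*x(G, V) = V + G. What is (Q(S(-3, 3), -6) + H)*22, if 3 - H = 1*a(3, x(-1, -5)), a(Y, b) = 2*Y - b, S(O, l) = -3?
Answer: -264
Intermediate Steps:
x(G, V) = -G/2 - V/2 (x(G, V) = -(V + G)/2 = -(G + V)/2 = -G/2 - V/2)
a(Y, b) = -b + 2*Y
Q(y, v) = 2*v
H = 0 (H = 3 - (-(-1/2*(-1) - 1/2*(-5)) + 2*3) = 3 - (-(1/2 + 5/2) + 6) = 3 - (-1*3 + 6) = 3 - (-3 + 6) = 3 - 3 = 0)
(Q(S(-3, 3), -6) + H)*22 = (2*(-6) + 0)*22 = (-12 + 0)*22 = -12*22 = -264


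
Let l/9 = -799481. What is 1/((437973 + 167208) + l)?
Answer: -1/6590148 ≈ -1.5174e-7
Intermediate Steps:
l = -7195329 (l = 9*(-799481) = -7195329)
1/((437973 + 167208) + l) = 1/((437973 + 167208) - 7195329) = 1/(605181 - 7195329) = 1/(-6590148) = -1/6590148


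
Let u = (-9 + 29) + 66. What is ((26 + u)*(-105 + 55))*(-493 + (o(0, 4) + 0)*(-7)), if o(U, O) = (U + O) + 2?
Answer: 2996000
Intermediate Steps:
o(U, O) = 2 + O + U (o(U, O) = (O + U) + 2 = 2 + O + U)
u = 86 (u = 20 + 66 = 86)
((26 + u)*(-105 + 55))*(-493 + (o(0, 4) + 0)*(-7)) = ((26 + 86)*(-105 + 55))*(-493 + ((2 + 4 + 0) + 0)*(-7)) = (112*(-50))*(-493 + (6 + 0)*(-7)) = -5600*(-493 + 6*(-7)) = -5600*(-493 - 42) = -5600*(-535) = 2996000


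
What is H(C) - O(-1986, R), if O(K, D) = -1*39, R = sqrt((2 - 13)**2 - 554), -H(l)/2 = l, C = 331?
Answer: -623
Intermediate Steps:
H(l) = -2*l
R = I*sqrt(433) (R = sqrt((-11)**2 - 554) = sqrt(121 - 554) = sqrt(-433) = I*sqrt(433) ≈ 20.809*I)
O(K, D) = -39
H(C) - O(-1986, R) = -2*331 - 1*(-39) = -662 + 39 = -623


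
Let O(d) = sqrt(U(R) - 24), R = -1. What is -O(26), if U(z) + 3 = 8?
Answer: -I*sqrt(19) ≈ -4.3589*I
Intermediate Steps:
U(z) = 5 (U(z) = -3 + 8 = 5)
O(d) = I*sqrt(19) (O(d) = sqrt(5 - 24) = sqrt(-19) = I*sqrt(19))
-O(26) = -I*sqrt(19)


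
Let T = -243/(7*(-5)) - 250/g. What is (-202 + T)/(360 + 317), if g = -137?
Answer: -926549/3246215 ≈ -0.28542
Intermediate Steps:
T = 42041/4795 (T = -243/(7*(-5)) - 250/(-137) = -243/(-35) - 250*(-1/137) = -243*(-1/35) + 250/137 = 243/35 + 250/137 = 42041/4795 ≈ 8.7677)
(-202 + T)/(360 + 317) = (-202 + 42041/4795)/(360 + 317) = -926549/4795/677 = -926549/4795*1/677 = -926549/3246215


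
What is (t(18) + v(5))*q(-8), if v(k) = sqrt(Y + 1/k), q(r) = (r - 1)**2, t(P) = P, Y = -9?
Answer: 1458 + 162*I*sqrt(55)/5 ≈ 1458.0 + 240.28*I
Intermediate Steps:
q(r) = (-1 + r)**2
v(k) = sqrt(-9 + 1/k)
(t(18) + v(5))*q(-8) = (18 + sqrt(-9 + 1/5))*(-1 - 8)**2 = (18 + sqrt(-9 + 1/5))*(-9)**2 = (18 + sqrt(-44/5))*81 = (18 + 2*I*sqrt(55)/5)*81 = 1458 + 162*I*sqrt(55)/5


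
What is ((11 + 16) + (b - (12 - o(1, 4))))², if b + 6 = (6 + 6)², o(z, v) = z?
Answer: 23716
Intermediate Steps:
b = 138 (b = -6 + (6 + 6)² = -6 + 12² = -6 + 144 = 138)
((11 + 16) + (b - (12 - o(1, 4))))² = ((11 + 16) + (138 - (12 - 1*1)))² = (27 + (138 - (12 - 1)))² = (27 + (138 - 1*11))² = (27 + (138 - 11))² = (27 + 127)² = 154² = 23716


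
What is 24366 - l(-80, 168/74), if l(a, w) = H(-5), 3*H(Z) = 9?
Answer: 24363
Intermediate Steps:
H(Z) = 3 (H(Z) = (⅓)*9 = 3)
l(a, w) = 3
24366 - l(-80, 168/74) = 24366 - 1*3 = 24366 - 3 = 24363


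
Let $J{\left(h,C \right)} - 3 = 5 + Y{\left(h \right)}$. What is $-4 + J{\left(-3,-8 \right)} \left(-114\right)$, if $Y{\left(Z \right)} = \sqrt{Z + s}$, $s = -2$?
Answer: $-916 - 114 i \sqrt{5} \approx -916.0 - 254.91 i$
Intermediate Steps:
$Y{\left(Z \right)} = \sqrt{-2 + Z}$ ($Y{\left(Z \right)} = \sqrt{Z - 2} = \sqrt{-2 + Z}$)
$J{\left(h,C \right)} = 8 + \sqrt{-2 + h}$ ($J{\left(h,C \right)} = 3 + \left(5 + \sqrt{-2 + h}\right) = 8 + \sqrt{-2 + h}$)
$-4 + J{\left(-3,-8 \right)} \left(-114\right) = -4 + \left(8 + \sqrt{-2 - 3}\right) \left(-114\right) = -4 + \left(8 + \sqrt{-5}\right) \left(-114\right) = -4 + \left(8 + i \sqrt{5}\right) \left(-114\right) = -4 - \left(912 + 114 i \sqrt{5}\right) = -916 - 114 i \sqrt{5}$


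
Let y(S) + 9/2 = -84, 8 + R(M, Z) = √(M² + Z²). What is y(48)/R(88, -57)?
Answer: -236/3643 - 59*√10993/7286 ≈ -0.91381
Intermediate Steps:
R(M, Z) = -8 + √(M² + Z²)
y(S) = -177/2 (y(S) = -9/2 - 84 = -177/2)
y(48)/R(88, -57) = -177/(2*(-8 + √(88² + (-57)²))) = -177/(2*(-8 + √(7744 + 3249))) = -177/(2*(-8 + √10993))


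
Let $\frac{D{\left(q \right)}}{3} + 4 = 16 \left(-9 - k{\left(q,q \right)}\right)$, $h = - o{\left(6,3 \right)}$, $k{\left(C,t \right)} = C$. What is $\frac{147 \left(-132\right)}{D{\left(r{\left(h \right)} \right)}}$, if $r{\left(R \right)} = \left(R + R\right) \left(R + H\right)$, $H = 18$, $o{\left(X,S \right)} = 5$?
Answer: $- \frac{77}{23} \approx -3.3478$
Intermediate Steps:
$h = -5$ ($h = \left(-1\right) 5 = -5$)
$r{\left(R \right)} = 2 R \left(18 + R\right)$ ($r{\left(R \right)} = \left(R + R\right) \left(R + 18\right) = 2 R \left(18 + R\right)$)
$D{\left(q \right)} = -444 - 48 q$ ($D{\left(q \right)} = -12 + 3 \cdot 16 \left(-9 - q\right) = -12 + 3 \left(-144 - 16 q\right) = -12 - \left(432 + 48 q\right) = -444 - 48 q$)
$\frac{147 \left(-132\right)}{D{\left(r{\left(h \right)} \right)}} = \frac{147 \left(-132\right)}{-444 - 48 \cdot 2 \left(-5\right) \left(18 - 5\right)} = - \frac{19404}{-444 - 48 \cdot 2 \left(-5\right) 13} = - \frac{19404}{-444 - -6240} = - \frac{19404}{-444 + 6240} = - \frac{19404}{5796} = \left(-19404\right) \frac{1}{5796} = - \frac{77}{23}$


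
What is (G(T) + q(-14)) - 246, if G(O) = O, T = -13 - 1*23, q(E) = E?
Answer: -296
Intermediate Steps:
T = -36 (T = -13 - 23 = -36)
(G(T) + q(-14)) - 246 = (-36 - 14) - 246 = -50 - 246 = -296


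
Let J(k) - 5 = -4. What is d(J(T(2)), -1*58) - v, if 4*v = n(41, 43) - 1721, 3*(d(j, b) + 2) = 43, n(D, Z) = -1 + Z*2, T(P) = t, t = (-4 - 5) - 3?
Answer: 1264/3 ≈ 421.33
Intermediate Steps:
t = -12 (t = -9 - 3 = -12)
T(P) = -12
n(D, Z) = -1 + 2*Z
J(k) = 1 (J(k) = 5 - 4 = 1)
d(j, b) = 37/3 (d(j, b) = -2 + (⅓)*43 = -2 + 43/3 = 37/3)
v = -409 (v = ((-1 + 2*43) - 1721)/4 = ((-1 + 86) - 1721)/4 = (85 - 1721)/4 = (¼)*(-1636) = -409)
d(J(T(2)), -1*58) - v = 37/3 - 1*(-409) = 37/3 + 409 = 1264/3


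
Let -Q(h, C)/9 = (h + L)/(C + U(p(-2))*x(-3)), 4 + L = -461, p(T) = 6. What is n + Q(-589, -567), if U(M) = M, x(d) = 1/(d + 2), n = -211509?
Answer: -40401381/191 ≈ -2.1153e+5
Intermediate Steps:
x(d) = 1/(2 + d)
L = -465 (L = -4 - 461 = -465)
Q(h, C) = -9*(-465 + h)/(-6 + C) (Q(h, C) = -9*(h - 465)/(C + 6/(2 - 3)) = -9*(-465 + h)/(C + 6/(-1)) = -9*(-465 + h)/(C + 6*(-1)) = -9*(-465 + h)/(C - 6) = -9*(-465 + h)/(-6 + C))
n + Q(-589, -567) = -211509 + 9*(465 - 1*(-589))/(-6 - 567) = -211509 + 9*(465 + 589)/(-573) = -211509 + 9*(-1/573)*1054 = -211509 - 3162/191 = -40401381/191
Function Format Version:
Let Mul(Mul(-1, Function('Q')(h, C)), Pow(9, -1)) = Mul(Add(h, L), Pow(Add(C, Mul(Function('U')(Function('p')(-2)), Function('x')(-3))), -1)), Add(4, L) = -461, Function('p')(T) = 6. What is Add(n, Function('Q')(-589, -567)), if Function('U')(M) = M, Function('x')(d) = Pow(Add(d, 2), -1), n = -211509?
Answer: Rational(-40401381, 191) ≈ -2.1153e+5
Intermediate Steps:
Function('x')(d) = Pow(Add(2, d), -1)
L = -465 (L = Add(-4, -461) = -465)
Function('Q')(h, C) = Mul(-9, Pow(Add(-6, C), -1), Add(-465, h)) (Function('Q')(h, C) = Mul(-9, Mul(Add(h, -465), Pow(Add(C, Mul(6, Pow(Add(2, -3), -1))), -1))) = Mul(-9, Mul(Add(-465, h), Pow(Add(C, Mul(6, Pow(-1, -1))), -1))) = Mul(-9, Mul(Add(-465, h), Pow(Add(C, Mul(6, -1)), -1))) = Mul(-9, Mul(Add(-465, h), Pow(Add(C, -6), -1))) = Mul(-9, Mul(Add(-465, h), Pow(Add(-6, C), -1))) = Mul(-9, Mul(Pow(Add(-6, C), -1), Add(-465, h))) = Mul(-9, Pow(Add(-6, C), -1), Add(-465, h)))
Add(n, Function('Q')(-589, -567)) = Add(-211509, Mul(9, Pow(Add(-6, -567), -1), Add(465, Mul(-1, -589)))) = Add(-211509, Mul(9, Pow(-573, -1), Add(465, 589))) = Add(-211509, Mul(9, Rational(-1, 573), 1054)) = Add(-211509, Rational(-3162, 191)) = Rational(-40401381, 191)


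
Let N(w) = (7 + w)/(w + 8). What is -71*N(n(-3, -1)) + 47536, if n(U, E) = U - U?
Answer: 379791/8 ≈ 47474.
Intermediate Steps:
n(U, E) = 0
N(w) = (7 + w)/(8 + w)
-71*N(n(-3, -1)) + 47536 = -71*(7 + 0)/(8 + 0) + 47536 = -71*7/8 + 47536 = -497/8 + 47536 = 379791/8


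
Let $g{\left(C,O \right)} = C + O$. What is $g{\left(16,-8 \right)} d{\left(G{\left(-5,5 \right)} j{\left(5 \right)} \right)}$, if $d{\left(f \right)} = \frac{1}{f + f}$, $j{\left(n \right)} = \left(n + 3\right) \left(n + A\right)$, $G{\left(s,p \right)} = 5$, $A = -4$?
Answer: $\frac{1}{10} \approx 0.1$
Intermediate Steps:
$j{\left(n \right)} = \left(-4 + n\right) \left(3 + n\right)$ ($j{\left(n \right)} = \left(n + 3\right) \left(n - 4\right) = \left(3 + n\right) \left(-4 + n\right) = \left(-4 + n\right) \left(3 + n\right)$)
$d{\left(f \right)} = \frac{1}{2 f}$
$g{\left(16,-8 \right)} d{\left(G{\left(-5,5 \right)} j{\left(5 \right)} \right)} = \left(16 - 8\right) \frac{1}{2 \cdot 5 \left(-12 + 5^{2} - 5\right)} = 8 \frac{1}{2 \cdot 5 \left(-12 + 25 - 5\right)} = 8 \frac{1}{2 \cdot 5 \cdot 8} = 8 \frac{1}{2 \cdot 40} = 8 \cdot \frac{1}{2} \cdot \frac{1}{40} = 8 \cdot \frac{1}{80} = \frac{1}{10}$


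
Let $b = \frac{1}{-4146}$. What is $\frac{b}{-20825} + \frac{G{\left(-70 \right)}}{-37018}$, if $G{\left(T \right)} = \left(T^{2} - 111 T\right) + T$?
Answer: $- \frac{543944816491}{1598075389050} \approx -0.34037$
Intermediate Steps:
$G{\left(T \right)} = T^{2} - 110 T$
$b = - \frac{1}{4146} \approx -0.0002412$
$\frac{b}{-20825} + \frac{G{\left(-70 \right)}}{-37018} = - \frac{1}{4146 \left(-20825\right)} + \frac{\left(-70\right) \left(-110 - 70\right)}{-37018} = \left(- \frac{1}{4146}\right) \left(- \frac{1}{20825}\right) + \left(-70\right) \left(-180\right) \left(- \frac{1}{37018}\right) = \frac{1}{86340450} + 12600 \left(- \frac{1}{37018}\right) = \frac{1}{86340450} - \frac{6300}{18509} = - \frac{543944816491}{1598075389050}$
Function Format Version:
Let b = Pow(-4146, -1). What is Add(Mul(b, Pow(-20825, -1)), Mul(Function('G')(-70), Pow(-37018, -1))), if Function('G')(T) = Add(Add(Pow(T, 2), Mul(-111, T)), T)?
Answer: Rational(-543944816491, 1598075389050) ≈ -0.34037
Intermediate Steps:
Function('G')(T) = Add(Pow(T, 2), Mul(-110, T))
b = Rational(-1, 4146) ≈ -0.00024120
Add(Mul(b, Pow(-20825, -1)), Mul(Function('G')(-70), Pow(-37018, -1))) = Add(Mul(Rational(-1, 4146), Pow(-20825, -1)), Mul(Mul(-70, Add(-110, -70)), Pow(-37018, -1))) = Add(Mul(Rational(-1, 4146), Rational(-1, 20825)), Mul(Mul(-70, -180), Rational(-1, 37018))) = Add(Rational(1, 86340450), Mul(12600, Rational(-1, 37018))) = Add(Rational(1, 86340450), Rational(-6300, 18509)) = Rational(-543944816491, 1598075389050)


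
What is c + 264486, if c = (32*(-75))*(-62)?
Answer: 413286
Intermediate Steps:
c = 148800 (c = -2400*(-62) = 148800)
c + 264486 = 148800 + 264486 = 413286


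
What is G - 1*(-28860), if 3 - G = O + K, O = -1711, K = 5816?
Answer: 24758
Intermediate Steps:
G = -4102 (G = 3 - (-1711 + 5816) = 3 - 1*4105 = 3 - 4105 = -4102)
G - 1*(-28860) = -4102 - 1*(-28860) = -4102 + 28860 = 24758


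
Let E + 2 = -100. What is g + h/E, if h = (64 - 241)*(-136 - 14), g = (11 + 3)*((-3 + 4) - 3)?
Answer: -4901/17 ≈ -288.29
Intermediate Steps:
E = -102 (E = -2 - 100 = -102)
g = -28 (g = 14*(1 - 3) = 14*(-2) = -28)
h = 26550 (h = -177*(-150) = 26550)
g + h/E = -28 + 26550/(-102) = -28 + 26550*(-1/102) = -28 - 4425/17 = -4901/17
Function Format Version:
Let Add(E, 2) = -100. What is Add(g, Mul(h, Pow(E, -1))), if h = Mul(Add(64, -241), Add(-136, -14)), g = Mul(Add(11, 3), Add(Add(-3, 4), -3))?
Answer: Rational(-4901, 17) ≈ -288.29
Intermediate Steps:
E = -102 (E = Add(-2, -100) = -102)
g = -28 (g = Mul(14, Add(1, -3)) = Mul(14, -2) = -28)
h = 26550 (h = Mul(-177, -150) = 26550)
Add(g, Mul(h, Pow(E, -1))) = Add(-28, Mul(26550, Pow(-102, -1))) = Add(-28, Mul(26550, Rational(-1, 102))) = Add(-28, Rational(-4425, 17)) = Rational(-4901, 17)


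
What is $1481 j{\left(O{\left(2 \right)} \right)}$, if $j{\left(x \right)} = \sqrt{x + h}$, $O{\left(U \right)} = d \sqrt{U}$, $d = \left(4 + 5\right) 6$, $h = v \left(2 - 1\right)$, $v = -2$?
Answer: $1481 \sqrt{-2 + 54 \sqrt{2}} \approx 12772.0$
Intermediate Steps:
$h = -2$ ($h = - 2 \left(2 - 1\right) = \left(-2\right) 1 = -2$)
$d = 54$ ($d = 9 \cdot 6 = 54$)
$O{\left(U \right)} = 54 \sqrt{U}$
$j{\left(x \right)} = \sqrt{-2 + x}$ ($j{\left(x \right)} = \sqrt{x - 2} = \sqrt{-2 + x}$)
$1481 j{\left(O{\left(2 \right)} \right)} = 1481 \sqrt{-2 + 54 \sqrt{2}}$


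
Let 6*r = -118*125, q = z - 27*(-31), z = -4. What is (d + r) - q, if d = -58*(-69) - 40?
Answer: 2012/3 ≈ 670.67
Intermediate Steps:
q = 833 (q = -4 - 27*(-31) = -4 + 837 = 833)
d = 3962 (d = 4002 - 40 = 3962)
r = -7375/3 (r = (-118*125)/6 = (⅙)*(-14750) = -7375/3 ≈ -2458.3)
(d + r) - q = (3962 - 7375/3) - 1*833 = 4511/3 - 833 = 2012/3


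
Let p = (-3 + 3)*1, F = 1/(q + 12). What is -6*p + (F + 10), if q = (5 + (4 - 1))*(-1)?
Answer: 41/4 ≈ 10.250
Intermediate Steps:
q = -8 (q = (5 + 3)*(-1) = 8*(-1) = -8)
F = ¼ (F = 1/(-8 + 12) = 1/4 = ¼ ≈ 0.25000)
p = 0 (p = 0*1 = 0)
-6*p + (F + 10) = -6*0 + (¼ + 10) = 0 + 41/4 = 41/4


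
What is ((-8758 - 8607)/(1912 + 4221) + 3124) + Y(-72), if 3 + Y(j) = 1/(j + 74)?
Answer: 38253589/12266 ≈ 3118.7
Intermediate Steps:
Y(j) = -3 + 1/(74 + j) (Y(j) = -3 + 1/(j + 74) = -3 + 1/(74 + j))
((-8758 - 8607)/(1912 + 4221) + 3124) + Y(-72) = ((-8758 - 8607)/(1912 + 4221) + 3124) + (-221 - 3*(-72))/(74 - 72) = (-17365/6133 + 3124) + (-221 + 216)/2 = (-17365*1/6133 + 3124) + (1/2)*(-5) = (-17365/6133 + 3124) - 5/2 = 19142127/6133 - 5/2 = 38253589/12266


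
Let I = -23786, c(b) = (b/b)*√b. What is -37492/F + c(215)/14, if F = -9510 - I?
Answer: -9373/3569 + √215/14 ≈ -1.5789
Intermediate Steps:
c(b) = √b (c(b) = 1*√b = √b)
F = 14276 (F = -9510 - 1*(-23786) = -9510 + 23786 = 14276)
-37492/F + c(215)/14 = -37492/14276 + √215/14 = -37492*1/14276 + √215*(1/14) = -9373/3569 + √215/14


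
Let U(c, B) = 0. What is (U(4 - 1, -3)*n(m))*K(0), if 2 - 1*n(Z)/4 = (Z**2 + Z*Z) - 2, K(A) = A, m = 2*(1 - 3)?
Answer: 0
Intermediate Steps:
m = -4 (m = 2*(-2) = -4)
n(Z) = 16 - 8*Z**2 (n(Z) = 8 - 4*((Z**2 + Z*Z) - 2) = 8 - 4*((Z**2 + Z**2) - 2) = 8 - 4*(2*Z**2 - 2) = 8 - 4*(-2 + 2*Z**2) = 8 + (8 - 8*Z**2) = 16 - 8*Z**2)
(U(4 - 1, -3)*n(m))*K(0) = (0*(16 - 8*(-4)**2))*0 = (0*(16 - 8*16))*0 = (0*(16 - 128))*0 = (0*(-112))*0 = 0*0 = 0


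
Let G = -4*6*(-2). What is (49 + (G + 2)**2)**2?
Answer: 6497401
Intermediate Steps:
G = 48 (G = -24*(-2) = 48)
(49 + (G + 2)**2)**2 = (49 + (48 + 2)**2)**2 = (49 + 50**2)**2 = (49 + 2500)**2 = 2549**2 = 6497401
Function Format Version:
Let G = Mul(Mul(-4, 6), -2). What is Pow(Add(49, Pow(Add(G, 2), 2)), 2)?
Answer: 6497401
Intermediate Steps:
G = 48 (G = Mul(-24, -2) = 48)
Pow(Add(49, Pow(Add(G, 2), 2)), 2) = Pow(Add(49, Pow(Add(48, 2), 2)), 2) = Pow(Add(49, Pow(50, 2)), 2) = Pow(Add(49, 2500), 2) = Pow(2549, 2) = 6497401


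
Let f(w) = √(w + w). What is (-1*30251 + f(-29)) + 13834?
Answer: -16417 + I*√58 ≈ -16417.0 + 7.6158*I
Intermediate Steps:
f(w) = √2*√w (f(w) = √(2*w) = √2*√w)
(-1*30251 + f(-29)) + 13834 = (-1*30251 + √2*√(-29)) + 13834 = (-30251 + √2*(I*√29)) + 13834 = (-30251 + I*√58) + 13834 = -16417 + I*√58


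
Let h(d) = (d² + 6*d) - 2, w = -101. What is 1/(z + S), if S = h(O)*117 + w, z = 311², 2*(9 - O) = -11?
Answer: 4/524657 ≈ 7.6240e-6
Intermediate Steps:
O = 29/2 (O = 9 - ½*(-11) = 9 + 11/2 = 29/2 ≈ 14.500)
z = 96721
h(d) = -2 + d² + 6*d
S = 137773/4 (S = (-2 + (29/2)² + 6*(29/2))*117 - 101 = (-2 + 841/4 + 87)*117 - 101 = (1181/4)*117 - 101 = 138177/4 - 101 = 137773/4 ≈ 34443.)
1/(z + S) = 1/(96721 + 137773/4) = 1/(524657/4) = 4/524657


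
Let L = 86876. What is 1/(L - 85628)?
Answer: 1/1248 ≈ 0.00080128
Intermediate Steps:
1/(L - 85628) = 1/(86876 - 85628) = 1/1248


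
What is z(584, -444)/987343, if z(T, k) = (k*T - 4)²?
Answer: 67236490000/987343 ≈ 68098.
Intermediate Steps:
z(T, k) = (-4 + T*k)² (z(T, k) = (T*k - 4)² = (-4 + T*k)²)
z(584, -444)/987343 = (-4 + 584*(-444))²/987343 = (-4 - 259296)²*(1/987343) = (-259300)²*(1/987343) = 67236490000*(1/987343) = 67236490000/987343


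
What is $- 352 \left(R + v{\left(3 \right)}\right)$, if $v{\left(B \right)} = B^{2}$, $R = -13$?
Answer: $1408$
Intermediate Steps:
$- 352 \left(R + v{\left(3 \right)}\right) = - 352 \left(-13 + 3^{2}\right) = - 352 \left(-13 + 9\right) = \left(-352\right) \left(-4\right) = 1408$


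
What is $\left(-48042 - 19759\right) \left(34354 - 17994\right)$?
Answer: $-1109224360$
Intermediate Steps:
$\left(-48042 - 19759\right) \left(34354 - 17994\right) = \left(-67801\right) 16360 = -1109224360$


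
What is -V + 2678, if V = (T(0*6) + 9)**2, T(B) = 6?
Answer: 2453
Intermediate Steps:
V = 225 (V = (6 + 9)**2 = 15**2 = 225)
-V + 2678 = -1*225 + 2678 = -225 + 2678 = 2453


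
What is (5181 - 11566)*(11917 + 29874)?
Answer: -266835535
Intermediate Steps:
(5181 - 11566)*(11917 + 29874) = -6385*41791 = -266835535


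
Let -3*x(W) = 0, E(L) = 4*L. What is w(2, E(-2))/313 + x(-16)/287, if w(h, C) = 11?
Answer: 11/313 ≈ 0.035144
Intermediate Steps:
x(W) = 0 (x(W) = -⅓*0 = 0)
w(2, E(-2))/313 + x(-16)/287 = 11/313 + 0/287 = 11*(1/313) + 0*(1/287) = 11/313 + 0 = 11/313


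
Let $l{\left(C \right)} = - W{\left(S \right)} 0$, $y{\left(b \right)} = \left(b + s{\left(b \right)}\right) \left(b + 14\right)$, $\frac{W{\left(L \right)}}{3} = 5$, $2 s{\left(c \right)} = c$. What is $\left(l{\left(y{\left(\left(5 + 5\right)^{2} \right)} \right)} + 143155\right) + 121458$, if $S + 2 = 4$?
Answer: $264613$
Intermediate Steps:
$s{\left(c \right)} = \frac{c}{2}$
$S = 2$ ($S = -2 + 4 = 2$)
$W{\left(L \right)} = 15$ ($W{\left(L \right)} = 3 \cdot 5 = 15$)
$y{\left(b \right)} = \frac{3 b \left(14 + b\right)}{2}$ ($y{\left(b \right)} = \left(b + \frac{b}{2}\right) \left(b + 14\right) = \frac{3 b}{2} \left(14 + b\right) = \frac{3 b \left(14 + b\right)}{2}$)
$l{\left(C \right)} = 0$ ($l{\left(C \right)} = \left(-1\right) 15 \cdot 0 = \left(-15\right) 0 = 0$)
$\left(l{\left(y{\left(\left(5 + 5\right)^{2} \right)} \right)} + 143155\right) + 121458 = \left(0 + 143155\right) + 121458 = 143155 + 121458 = 264613$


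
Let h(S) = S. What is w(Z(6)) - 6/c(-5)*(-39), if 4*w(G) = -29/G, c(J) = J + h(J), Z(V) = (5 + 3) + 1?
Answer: -4357/180 ≈ -24.206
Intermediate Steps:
Z(V) = 9 (Z(V) = 8 + 1 = 9)
c(J) = 2*J (c(J) = J + J = 2*J)
w(G) = -29/(4*G) (w(G) = (-29/G)/4 = -29/(4*G))
w(Z(6)) - 6/c(-5)*(-39) = -29/4/9 - 6/(2*(-5))*(-39) = -29/4*⅑ - 6/(-10)*(-39) = -29/36 - 6*(-⅒)*(-39) = -29/36 + (⅗)*(-39) = -29/36 - 117/5 = -4357/180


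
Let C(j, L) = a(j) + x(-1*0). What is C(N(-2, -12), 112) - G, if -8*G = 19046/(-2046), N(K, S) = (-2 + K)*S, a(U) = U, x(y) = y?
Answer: 383309/8184 ≈ 46.836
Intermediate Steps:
N(K, S) = S*(-2 + K)
C(j, L) = j (C(j, L) = j - 1*0 = j + 0 = j)
G = 9523/8184 (G = -9523/(4*(-2046)) = -9523*(-1)/(4*2046) = -1/8*(-9523/1023) = 9523/8184 ≈ 1.1636)
C(N(-2, -12), 112) - G = -12*(-2 - 2) - 1*9523/8184 = -12*(-4) - 9523/8184 = 48 - 9523/8184 = 383309/8184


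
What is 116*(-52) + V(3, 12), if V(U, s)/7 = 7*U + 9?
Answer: -5822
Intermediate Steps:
V(U, s) = 63 + 49*U (V(U, s) = 7*(7*U + 9) = 7*(9 + 7*U) = 63 + 49*U)
116*(-52) + V(3, 12) = 116*(-52) + (63 + 49*3) = -6032 + (63 + 147) = -6032 + 210 = -5822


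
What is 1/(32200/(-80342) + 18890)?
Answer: 40171/758814090 ≈ 5.2939e-5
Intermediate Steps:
1/(32200/(-80342) + 18890) = 1/(32200*(-1/80342) + 18890) = 1/(-16100/40171 + 18890) = 1/(758814090/40171) = 40171/758814090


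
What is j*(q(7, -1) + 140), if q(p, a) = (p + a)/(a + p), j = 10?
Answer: 1410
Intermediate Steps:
q(p, a) = 1 (q(p, a) = (a + p)/(a + p) = 1)
j*(q(7, -1) + 140) = 10*(1 + 140) = 10*141 = 1410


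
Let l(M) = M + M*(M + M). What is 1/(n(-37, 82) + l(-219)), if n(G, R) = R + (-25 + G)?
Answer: 1/95723 ≈ 1.0447e-5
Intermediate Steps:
n(G, R) = -25 + G + R
l(M) = M + 2*M² (l(M) = M + M*(2*M) = M + 2*M²)
1/(n(-37, 82) + l(-219)) = 1/((-25 - 37 + 82) - 219*(1 + 2*(-219))) = 1/(20 - 219*(1 - 438)) = 1/(20 - 219*(-437)) = 1/(20 + 95703) = 1/95723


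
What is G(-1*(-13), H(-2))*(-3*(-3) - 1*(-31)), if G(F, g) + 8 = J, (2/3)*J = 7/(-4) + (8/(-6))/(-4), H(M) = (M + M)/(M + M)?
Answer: -405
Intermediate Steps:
H(M) = 1 (H(M) = (2*M)/((2*M)) = (2*M)*(1/(2*M)) = 1)
J = -17/8 (J = 3*(7/(-4) + (8/(-6))/(-4))/2 = 3*(7*(-¼) + (8*(-⅙))*(-¼))/2 = 3*(-7/4 - 4/3*(-¼))/2 = 3*(-7/4 + ⅓)/2 = (3/2)*(-17/12) = -17/8 ≈ -2.1250)
G(F, g) = -81/8 (G(F, g) = -8 - 17/8 = -81/8)
G(-1*(-13), H(-2))*(-3*(-3) - 1*(-31)) = -81*(-3*(-3) - 1*(-31))/8 = -81*(9 + 31)/8 = -81/8*40 = -405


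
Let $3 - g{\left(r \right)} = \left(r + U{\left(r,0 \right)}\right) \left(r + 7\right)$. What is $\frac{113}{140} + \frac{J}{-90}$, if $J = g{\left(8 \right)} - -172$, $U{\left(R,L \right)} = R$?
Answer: $\frac{1927}{1260} \approx 1.5294$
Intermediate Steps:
$g{\left(r \right)} = 3 - 2 r \left(7 + r\right)$ ($g{\left(r \right)} = 3 - \left(r + r\right) \left(r + 7\right) = 3 - 2 r \left(7 + r\right)$)
$J = -65$ ($J = \left(3 - 112 - 2 \cdot 8^{2}\right) - -172 = \left(3 - 112 - 128\right) + 172 = -237 + 172 = -65$)
$\frac{113}{140} + \frac{J}{-90} = \frac{113}{140} - \frac{65}{-90} = 113 \cdot \frac{1}{140} - - \frac{13}{18} = \frac{113}{140} + \frac{13}{18} = \frac{1927}{1260}$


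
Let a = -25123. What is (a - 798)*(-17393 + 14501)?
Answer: 74963532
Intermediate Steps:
(a - 798)*(-17393 + 14501) = (-25123 - 798)*(-17393 + 14501) = -25921*(-2892) = 74963532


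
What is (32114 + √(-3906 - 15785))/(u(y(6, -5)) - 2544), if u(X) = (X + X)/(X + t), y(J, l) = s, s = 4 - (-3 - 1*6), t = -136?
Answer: -1975011/156469 - 123*I*√19691/312938 ≈ -12.622 - 0.055154*I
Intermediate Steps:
s = 13 (s = 4 - (-3 - 6) = 4 - 1*(-9) = 4 + 9 = 13)
y(J, l) = 13
u(X) = 2*X/(-136 + X) (u(X) = (X + X)/(X - 136) = (2*X)/(-136 + X) = 2*X/(-136 + X))
(32114 + √(-3906 - 15785))/(u(y(6, -5)) - 2544) = (32114 + √(-3906 - 15785))/(2*13/(-136 + 13) - 2544) = (32114 + √(-19691))/(2*13/(-123) - 2544) = (32114 + I*√19691)/(2*13*(-1/123) - 2544) = (32114 + I*√19691)/(-26/123 - 2544) = (32114 + I*√19691)/(-312938/123) = (32114 + I*√19691)*(-123/312938) = -1975011/156469 - 123*I*√19691/312938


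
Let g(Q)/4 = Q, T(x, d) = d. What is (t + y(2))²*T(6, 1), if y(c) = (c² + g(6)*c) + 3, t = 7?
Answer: 3844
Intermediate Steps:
g(Q) = 4*Q
y(c) = 3 + c² + 24*c (y(c) = (c² + (4*6)*c) + 3 = (c² + 24*c) + 3 = 3 + c² + 24*c)
(t + y(2))²*T(6, 1) = (7 + (3 + 2² + 24*2))²*1 = (7 + (3 + 4 + 48))²*1 = (7 + 55)²*1 = 62²*1 = 3844*1 = 3844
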